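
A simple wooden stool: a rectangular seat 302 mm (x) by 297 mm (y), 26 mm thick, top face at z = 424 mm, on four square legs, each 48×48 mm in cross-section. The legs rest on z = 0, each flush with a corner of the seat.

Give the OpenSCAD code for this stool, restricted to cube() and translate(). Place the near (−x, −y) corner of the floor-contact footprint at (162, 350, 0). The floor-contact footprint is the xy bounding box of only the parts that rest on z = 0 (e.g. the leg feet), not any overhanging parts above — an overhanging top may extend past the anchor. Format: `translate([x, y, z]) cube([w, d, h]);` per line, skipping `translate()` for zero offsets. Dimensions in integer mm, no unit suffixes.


// leg_h = 424 - 26 = 398
translate([162, 350, 398]) cube([302, 297, 26]);
translate([162, 350, 0]) cube([48, 48, 398]);
translate([416, 350, 0]) cube([48, 48, 398]);
translate([162, 599, 0]) cube([48, 48, 398]);
translate([416, 599, 0]) cube([48, 48, 398]);


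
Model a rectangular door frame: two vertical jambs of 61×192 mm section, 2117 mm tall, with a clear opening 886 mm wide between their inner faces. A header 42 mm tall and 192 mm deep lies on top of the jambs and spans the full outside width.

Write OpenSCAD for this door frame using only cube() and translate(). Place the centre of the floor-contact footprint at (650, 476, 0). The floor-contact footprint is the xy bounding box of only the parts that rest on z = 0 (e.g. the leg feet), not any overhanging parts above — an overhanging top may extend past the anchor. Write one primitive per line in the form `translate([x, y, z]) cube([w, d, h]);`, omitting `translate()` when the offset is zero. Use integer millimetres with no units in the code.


translate([146, 380, 0]) cube([61, 192, 2117]);
translate([1093, 380, 0]) cube([61, 192, 2117]);
translate([146, 380, 2117]) cube([1008, 192, 42]);


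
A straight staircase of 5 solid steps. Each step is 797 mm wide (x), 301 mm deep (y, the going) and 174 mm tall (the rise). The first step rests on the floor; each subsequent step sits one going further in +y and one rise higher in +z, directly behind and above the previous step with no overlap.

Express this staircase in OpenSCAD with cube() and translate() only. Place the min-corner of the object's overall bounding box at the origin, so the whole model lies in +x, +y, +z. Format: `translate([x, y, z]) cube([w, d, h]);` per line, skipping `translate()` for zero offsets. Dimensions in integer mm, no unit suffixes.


cube([797, 301, 174]);
translate([0, 301, 174]) cube([797, 301, 174]);
translate([0, 602, 348]) cube([797, 301, 174]);
translate([0, 903, 522]) cube([797, 301, 174]);
translate([0, 1204, 696]) cube([797, 301, 174]);


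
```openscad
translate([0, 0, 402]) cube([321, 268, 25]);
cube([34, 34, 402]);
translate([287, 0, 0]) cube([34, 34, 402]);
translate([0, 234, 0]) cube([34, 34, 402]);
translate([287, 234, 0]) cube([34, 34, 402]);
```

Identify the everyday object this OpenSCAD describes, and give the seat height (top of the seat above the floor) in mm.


A stool. The seat height is 427 mm.

A 321×268×25 slab at z = 402 on four corner posts — a stool. The seat top is 402 + 25 = 427 mm.


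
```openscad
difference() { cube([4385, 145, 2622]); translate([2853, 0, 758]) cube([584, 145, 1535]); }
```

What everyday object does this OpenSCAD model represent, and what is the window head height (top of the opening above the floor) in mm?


A wall with a window opening. The window head height is 2293 mm.

A wall with a rectangular opening subtracted — a window. Sill at z = 758, opening 1535 mm tall, so the head is at 758 + 1535 = 2293 mm.


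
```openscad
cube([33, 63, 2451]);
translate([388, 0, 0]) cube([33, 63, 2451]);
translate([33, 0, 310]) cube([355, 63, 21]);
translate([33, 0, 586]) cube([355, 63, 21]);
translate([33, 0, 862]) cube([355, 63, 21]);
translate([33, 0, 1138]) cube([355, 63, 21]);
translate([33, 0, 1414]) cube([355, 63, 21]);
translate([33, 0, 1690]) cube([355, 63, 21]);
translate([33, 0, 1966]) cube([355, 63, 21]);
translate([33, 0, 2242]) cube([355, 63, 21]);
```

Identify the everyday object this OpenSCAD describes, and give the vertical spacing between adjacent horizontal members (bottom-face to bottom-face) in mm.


A ladder. The rung spacing is 276 mm.

Two tall 33×63 posts with 8 short bars between them — a ladder. Adjacent rungs sit at z = 310 and z = 586, so the spacing is 586 − 310 = 276 mm.


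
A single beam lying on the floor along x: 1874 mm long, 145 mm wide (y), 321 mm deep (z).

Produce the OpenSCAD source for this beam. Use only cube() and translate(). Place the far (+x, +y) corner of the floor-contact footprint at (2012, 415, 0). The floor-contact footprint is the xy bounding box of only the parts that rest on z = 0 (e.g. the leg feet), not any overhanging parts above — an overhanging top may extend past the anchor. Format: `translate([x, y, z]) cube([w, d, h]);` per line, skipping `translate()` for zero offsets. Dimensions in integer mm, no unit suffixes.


translate([138, 270, 0]) cube([1874, 145, 321]);


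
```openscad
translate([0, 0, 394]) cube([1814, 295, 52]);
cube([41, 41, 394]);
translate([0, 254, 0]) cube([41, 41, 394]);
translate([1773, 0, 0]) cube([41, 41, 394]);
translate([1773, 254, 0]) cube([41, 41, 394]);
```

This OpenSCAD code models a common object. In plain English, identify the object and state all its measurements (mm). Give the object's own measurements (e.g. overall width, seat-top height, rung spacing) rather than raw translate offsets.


A bench: a 1814×295 mm seat slab, 52 mm thick, top at z = 446 mm, on four 41×41 mm square legs flush with the seat corners and standing on z = 0.


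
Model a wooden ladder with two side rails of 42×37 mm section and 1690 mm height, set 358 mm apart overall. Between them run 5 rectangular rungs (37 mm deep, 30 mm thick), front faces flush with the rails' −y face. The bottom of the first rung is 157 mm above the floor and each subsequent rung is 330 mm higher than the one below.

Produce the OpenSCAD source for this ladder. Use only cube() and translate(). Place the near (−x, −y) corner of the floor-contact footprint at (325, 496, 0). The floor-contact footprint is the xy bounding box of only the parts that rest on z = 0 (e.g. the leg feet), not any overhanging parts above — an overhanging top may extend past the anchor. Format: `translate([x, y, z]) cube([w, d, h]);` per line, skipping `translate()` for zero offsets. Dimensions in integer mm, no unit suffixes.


// rung span = 358 - 2*42 = 274
// rung[k] z = 157 + k*330
translate([325, 496, 0]) cube([42, 37, 1690]);
translate([641, 496, 0]) cube([42, 37, 1690]);
translate([367, 496, 157]) cube([274, 37, 30]);
translate([367, 496, 487]) cube([274, 37, 30]);
translate([367, 496, 817]) cube([274, 37, 30]);
translate([367, 496, 1147]) cube([274, 37, 30]);
translate([367, 496, 1477]) cube([274, 37, 30]);


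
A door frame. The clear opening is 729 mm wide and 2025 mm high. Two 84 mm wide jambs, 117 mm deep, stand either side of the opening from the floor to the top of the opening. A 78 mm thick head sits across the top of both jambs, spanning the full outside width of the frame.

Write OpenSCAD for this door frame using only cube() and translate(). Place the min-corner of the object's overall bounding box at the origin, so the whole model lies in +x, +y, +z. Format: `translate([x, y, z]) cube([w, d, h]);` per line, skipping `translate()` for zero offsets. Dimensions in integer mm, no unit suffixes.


cube([84, 117, 2025]);
translate([813, 0, 0]) cube([84, 117, 2025]);
translate([0, 0, 2025]) cube([897, 117, 78]);


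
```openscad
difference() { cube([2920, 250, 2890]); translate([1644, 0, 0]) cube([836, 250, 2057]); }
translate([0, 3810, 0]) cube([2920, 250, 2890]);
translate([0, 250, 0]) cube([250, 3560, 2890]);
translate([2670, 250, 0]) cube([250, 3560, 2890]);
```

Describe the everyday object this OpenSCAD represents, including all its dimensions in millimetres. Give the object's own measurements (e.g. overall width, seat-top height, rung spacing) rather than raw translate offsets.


A single room: four walls, each 2890 mm tall and 250 mm thick, enclosing an outside footprint 2920×4060 mm (x × y), no floor or roof. The front and back walls (−y and +y sides) run the full x-width; the side walls fit between their inner faces. A door opening 836 mm wide and 2057 mm tall is cut through the front wall from the floor up, its −x edge 1644 mm from the wall's −x end.


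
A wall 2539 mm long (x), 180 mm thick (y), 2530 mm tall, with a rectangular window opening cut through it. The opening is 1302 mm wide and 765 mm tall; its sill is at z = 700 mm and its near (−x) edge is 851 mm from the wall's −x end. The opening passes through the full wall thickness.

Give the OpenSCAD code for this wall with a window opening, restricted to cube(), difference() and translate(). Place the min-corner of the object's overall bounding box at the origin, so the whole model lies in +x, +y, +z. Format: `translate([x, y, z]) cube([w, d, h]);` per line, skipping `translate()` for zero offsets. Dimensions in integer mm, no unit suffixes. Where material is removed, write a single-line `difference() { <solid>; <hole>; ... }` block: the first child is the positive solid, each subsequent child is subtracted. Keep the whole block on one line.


difference() { cube([2539, 180, 2530]); translate([851, 0, 700]) cube([1302, 180, 765]); }


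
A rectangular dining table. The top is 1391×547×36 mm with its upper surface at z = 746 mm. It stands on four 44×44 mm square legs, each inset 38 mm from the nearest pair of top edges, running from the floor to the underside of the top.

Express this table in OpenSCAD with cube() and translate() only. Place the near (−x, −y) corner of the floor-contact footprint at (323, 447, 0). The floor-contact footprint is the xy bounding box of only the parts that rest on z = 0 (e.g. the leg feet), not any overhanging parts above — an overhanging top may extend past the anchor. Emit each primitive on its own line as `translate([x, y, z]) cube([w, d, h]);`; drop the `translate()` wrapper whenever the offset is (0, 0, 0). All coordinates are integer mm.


translate([285, 409, 710]) cube([1391, 547, 36]);
translate([323, 447, 0]) cube([44, 44, 710]);
translate([1594, 447, 0]) cube([44, 44, 710]);
translate([323, 874, 0]) cube([44, 44, 710]);
translate([1594, 874, 0]) cube([44, 44, 710]);


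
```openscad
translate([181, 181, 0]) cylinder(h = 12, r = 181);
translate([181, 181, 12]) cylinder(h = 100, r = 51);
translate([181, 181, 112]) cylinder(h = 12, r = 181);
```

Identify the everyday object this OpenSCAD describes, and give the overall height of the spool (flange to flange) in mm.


A spool. The overall height is 124 mm.

Three coaxial cylinders, large–small–large — a spool. Two 12 mm flanges and a 100 mm core give 12 + 100 + 12 = 124 mm.


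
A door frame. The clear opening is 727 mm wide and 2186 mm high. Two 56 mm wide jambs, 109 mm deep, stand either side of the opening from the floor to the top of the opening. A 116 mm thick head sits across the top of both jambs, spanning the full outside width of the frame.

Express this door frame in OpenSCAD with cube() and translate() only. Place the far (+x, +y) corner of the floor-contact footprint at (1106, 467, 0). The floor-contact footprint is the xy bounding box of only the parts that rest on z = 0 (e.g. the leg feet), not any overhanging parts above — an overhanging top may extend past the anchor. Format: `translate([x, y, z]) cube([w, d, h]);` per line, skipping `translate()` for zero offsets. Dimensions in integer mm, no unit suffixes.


translate([267, 358, 0]) cube([56, 109, 2186]);
translate([1050, 358, 0]) cube([56, 109, 2186]);
translate([267, 358, 2186]) cube([839, 109, 116]);


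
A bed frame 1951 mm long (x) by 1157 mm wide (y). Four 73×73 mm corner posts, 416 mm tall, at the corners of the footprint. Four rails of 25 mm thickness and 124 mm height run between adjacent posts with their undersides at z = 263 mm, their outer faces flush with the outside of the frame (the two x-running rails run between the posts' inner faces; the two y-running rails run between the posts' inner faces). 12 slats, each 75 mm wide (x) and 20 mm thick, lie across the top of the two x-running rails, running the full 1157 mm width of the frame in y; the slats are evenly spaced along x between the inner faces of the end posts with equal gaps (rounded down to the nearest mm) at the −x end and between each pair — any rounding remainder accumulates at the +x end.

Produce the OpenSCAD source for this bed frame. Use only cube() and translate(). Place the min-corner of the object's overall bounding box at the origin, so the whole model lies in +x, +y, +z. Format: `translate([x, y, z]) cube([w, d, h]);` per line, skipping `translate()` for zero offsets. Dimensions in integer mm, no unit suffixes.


cube([73, 73, 416]);
translate([0, 1084, 0]) cube([73, 73, 416]);
translate([1878, 0, 0]) cube([73, 73, 416]);
translate([1878, 1084, 0]) cube([73, 73, 416]);
translate([73, 0, 263]) cube([1805, 25, 124]);
translate([73, 1132, 263]) cube([1805, 25, 124]);
translate([0, 73, 263]) cube([25, 1011, 124]);
translate([1926, 73, 263]) cube([25, 1011, 124]);
translate([142, 0, 387]) cube([75, 1157, 20]);
translate([286, 0, 387]) cube([75, 1157, 20]);
translate([430, 0, 387]) cube([75, 1157, 20]);
translate([574, 0, 387]) cube([75, 1157, 20]);
translate([718, 0, 387]) cube([75, 1157, 20]);
translate([862, 0, 387]) cube([75, 1157, 20]);
translate([1006, 0, 387]) cube([75, 1157, 20]);
translate([1150, 0, 387]) cube([75, 1157, 20]);
translate([1294, 0, 387]) cube([75, 1157, 20]);
translate([1438, 0, 387]) cube([75, 1157, 20]);
translate([1582, 0, 387]) cube([75, 1157, 20]);
translate([1726, 0, 387]) cube([75, 1157, 20]);


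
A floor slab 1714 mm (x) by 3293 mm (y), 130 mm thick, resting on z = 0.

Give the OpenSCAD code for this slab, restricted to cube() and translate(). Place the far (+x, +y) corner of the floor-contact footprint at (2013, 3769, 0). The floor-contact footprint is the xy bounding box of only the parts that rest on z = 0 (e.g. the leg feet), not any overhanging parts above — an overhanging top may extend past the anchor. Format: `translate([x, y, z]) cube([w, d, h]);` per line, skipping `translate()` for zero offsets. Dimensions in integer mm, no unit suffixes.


translate([299, 476, 0]) cube([1714, 3293, 130]);


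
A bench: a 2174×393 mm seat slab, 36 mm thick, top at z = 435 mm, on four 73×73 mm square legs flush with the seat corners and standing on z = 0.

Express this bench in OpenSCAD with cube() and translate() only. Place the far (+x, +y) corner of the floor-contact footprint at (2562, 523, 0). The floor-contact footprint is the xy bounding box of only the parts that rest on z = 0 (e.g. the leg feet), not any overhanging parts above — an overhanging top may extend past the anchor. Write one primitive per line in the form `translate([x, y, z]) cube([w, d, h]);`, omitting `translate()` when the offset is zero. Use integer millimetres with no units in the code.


translate([388, 130, 399]) cube([2174, 393, 36]);
translate([388, 130, 0]) cube([73, 73, 399]);
translate([388, 450, 0]) cube([73, 73, 399]);
translate([2489, 130, 0]) cube([73, 73, 399]);
translate([2489, 450, 0]) cube([73, 73, 399]);


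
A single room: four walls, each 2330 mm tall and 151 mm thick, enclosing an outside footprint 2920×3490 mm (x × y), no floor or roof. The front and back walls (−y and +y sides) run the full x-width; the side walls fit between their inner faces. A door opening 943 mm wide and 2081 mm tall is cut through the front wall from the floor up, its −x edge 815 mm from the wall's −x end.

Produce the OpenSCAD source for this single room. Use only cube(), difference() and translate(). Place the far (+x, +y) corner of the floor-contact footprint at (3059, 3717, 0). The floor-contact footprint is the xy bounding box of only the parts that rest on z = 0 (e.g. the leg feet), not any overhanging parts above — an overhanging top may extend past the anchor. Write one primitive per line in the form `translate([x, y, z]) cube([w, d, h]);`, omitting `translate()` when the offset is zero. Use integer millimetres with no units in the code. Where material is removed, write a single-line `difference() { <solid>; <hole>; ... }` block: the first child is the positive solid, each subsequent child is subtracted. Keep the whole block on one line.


difference() { translate([139, 227, 0]) cube([2920, 151, 2330]); translate([954, 227, 0]) cube([943, 151, 2081]); }
translate([139, 3566, 0]) cube([2920, 151, 2330]);
translate([139, 378, 0]) cube([151, 3188, 2330]);
translate([2908, 378, 0]) cube([151, 3188, 2330]);


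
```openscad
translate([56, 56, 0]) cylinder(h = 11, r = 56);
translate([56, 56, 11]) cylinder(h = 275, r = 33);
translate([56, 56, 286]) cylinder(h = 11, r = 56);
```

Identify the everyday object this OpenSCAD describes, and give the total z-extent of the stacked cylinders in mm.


A spool. The overall height is 297 mm.

Three coaxial cylinders, large–small–large — a spool. Two 11 mm flanges and a 275 mm core give 11 + 275 + 11 = 297 mm.


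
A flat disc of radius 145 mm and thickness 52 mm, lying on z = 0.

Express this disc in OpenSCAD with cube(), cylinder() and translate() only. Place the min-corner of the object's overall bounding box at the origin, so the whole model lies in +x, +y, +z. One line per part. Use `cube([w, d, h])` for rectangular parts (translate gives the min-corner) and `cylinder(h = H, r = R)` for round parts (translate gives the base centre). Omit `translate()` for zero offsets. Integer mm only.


translate([145, 145, 0]) cylinder(h = 52, r = 145);


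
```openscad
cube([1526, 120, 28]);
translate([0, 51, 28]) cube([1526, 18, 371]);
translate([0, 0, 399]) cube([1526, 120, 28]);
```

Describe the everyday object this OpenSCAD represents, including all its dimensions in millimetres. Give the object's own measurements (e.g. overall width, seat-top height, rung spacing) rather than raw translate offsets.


An I-beam lying along x, 1526 mm long. Overall section height 427 mm. Two flanges 120 mm wide (y) and 28 mm thick, one on the floor and one at the top; a web 18 mm thick runs between them, centred on the flange width.


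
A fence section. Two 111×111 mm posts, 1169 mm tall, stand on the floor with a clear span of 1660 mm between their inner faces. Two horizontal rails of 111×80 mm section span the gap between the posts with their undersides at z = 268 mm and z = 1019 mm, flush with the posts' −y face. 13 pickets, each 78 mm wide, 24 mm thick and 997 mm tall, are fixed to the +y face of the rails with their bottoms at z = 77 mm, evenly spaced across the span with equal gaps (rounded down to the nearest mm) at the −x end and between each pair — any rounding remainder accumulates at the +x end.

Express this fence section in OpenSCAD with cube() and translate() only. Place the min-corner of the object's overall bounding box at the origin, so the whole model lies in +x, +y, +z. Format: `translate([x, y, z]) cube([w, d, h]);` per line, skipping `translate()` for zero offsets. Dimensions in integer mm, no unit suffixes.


cube([111, 111, 1169]);
translate([1771, 0, 0]) cube([111, 111, 1169]);
translate([111, 0, 268]) cube([1660, 111, 80]);
translate([111, 0, 1019]) cube([1660, 111, 80]);
translate([157, 111, 77]) cube([78, 24, 997]);
translate([281, 111, 77]) cube([78, 24, 997]);
translate([405, 111, 77]) cube([78, 24, 997]);
translate([529, 111, 77]) cube([78, 24, 997]);
translate([653, 111, 77]) cube([78, 24, 997]);
translate([777, 111, 77]) cube([78, 24, 997]);
translate([901, 111, 77]) cube([78, 24, 997]);
translate([1025, 111, 77]) cube([78, 24, 997]);
translate([1149, 111, 77]) cube([78, 24, 997]);
translate([1273, 111, 77]) cube([78, 24, 997]);
translate([1397, 111, 77]) cube([78, 24, 997]);
translate([1521, 111, 77]) cube([78, 24, 997]);
translate([1645, 111, 77]) cube([78, 24, 997]);


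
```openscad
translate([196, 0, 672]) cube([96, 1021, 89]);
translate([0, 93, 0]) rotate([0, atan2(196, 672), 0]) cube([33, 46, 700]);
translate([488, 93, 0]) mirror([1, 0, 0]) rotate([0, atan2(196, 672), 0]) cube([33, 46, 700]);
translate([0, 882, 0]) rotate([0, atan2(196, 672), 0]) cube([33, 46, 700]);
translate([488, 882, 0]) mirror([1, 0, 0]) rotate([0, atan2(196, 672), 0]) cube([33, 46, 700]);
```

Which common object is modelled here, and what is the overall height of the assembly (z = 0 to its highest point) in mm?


A sawhorse. The overall height is 761 mm.

A beam across two mirrored pairs of raked legs — a sawhorse. The beam's underside is at z = 672 (matching the legs' vertical rise in atan2(196, 672)) and the beam is 89 mm tall, so its top is at 672 + 89 = 761 mm. The raked legs top out at the beam's underside, so that is the highest point.


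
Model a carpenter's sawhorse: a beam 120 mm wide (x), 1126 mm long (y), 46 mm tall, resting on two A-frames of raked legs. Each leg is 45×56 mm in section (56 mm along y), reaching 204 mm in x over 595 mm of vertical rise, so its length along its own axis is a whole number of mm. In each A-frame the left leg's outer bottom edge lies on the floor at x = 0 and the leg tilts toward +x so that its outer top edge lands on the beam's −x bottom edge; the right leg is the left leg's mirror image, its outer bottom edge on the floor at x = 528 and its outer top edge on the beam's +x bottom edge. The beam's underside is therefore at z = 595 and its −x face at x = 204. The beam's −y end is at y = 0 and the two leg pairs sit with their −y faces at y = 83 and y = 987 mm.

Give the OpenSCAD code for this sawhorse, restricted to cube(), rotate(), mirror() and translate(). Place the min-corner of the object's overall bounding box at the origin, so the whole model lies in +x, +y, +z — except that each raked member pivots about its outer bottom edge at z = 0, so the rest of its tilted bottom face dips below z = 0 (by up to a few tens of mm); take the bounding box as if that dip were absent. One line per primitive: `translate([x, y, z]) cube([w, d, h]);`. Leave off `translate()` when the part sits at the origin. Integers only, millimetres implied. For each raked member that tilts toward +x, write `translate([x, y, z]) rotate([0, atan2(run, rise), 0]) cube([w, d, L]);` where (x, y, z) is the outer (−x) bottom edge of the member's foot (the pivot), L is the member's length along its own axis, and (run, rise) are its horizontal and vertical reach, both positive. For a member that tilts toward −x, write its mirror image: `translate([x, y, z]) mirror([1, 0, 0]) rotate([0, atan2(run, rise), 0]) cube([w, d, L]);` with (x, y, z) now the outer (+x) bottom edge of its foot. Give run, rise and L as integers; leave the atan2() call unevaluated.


// leg length = √(204² + 595²) = 629
// right-leg outer foot x = 2·204 + 120 = 528
// beam min-corner = (204, 0, 595)
translate([204, 0, 595]) cube([120, 1126, 46]);
translate([0, 83, 0]) rotate([0, atan2(204, 595), 0]) cube([45, 56, 629]);
translate([528, 83, 0]) mirror([1, 0, 0]) rotate([0, atan2(204, 595), 0]) cube([45, 56, 629]);
translate([0, 987, 0]) rotate([0, atan2(204, 595), 0]) cube([45, 56, 629]);
translate([528, 987, 0]) mirror([1, 0, 0]) rotate([0, atan2(204, 595), 0]) cube([45, 56, 629]);


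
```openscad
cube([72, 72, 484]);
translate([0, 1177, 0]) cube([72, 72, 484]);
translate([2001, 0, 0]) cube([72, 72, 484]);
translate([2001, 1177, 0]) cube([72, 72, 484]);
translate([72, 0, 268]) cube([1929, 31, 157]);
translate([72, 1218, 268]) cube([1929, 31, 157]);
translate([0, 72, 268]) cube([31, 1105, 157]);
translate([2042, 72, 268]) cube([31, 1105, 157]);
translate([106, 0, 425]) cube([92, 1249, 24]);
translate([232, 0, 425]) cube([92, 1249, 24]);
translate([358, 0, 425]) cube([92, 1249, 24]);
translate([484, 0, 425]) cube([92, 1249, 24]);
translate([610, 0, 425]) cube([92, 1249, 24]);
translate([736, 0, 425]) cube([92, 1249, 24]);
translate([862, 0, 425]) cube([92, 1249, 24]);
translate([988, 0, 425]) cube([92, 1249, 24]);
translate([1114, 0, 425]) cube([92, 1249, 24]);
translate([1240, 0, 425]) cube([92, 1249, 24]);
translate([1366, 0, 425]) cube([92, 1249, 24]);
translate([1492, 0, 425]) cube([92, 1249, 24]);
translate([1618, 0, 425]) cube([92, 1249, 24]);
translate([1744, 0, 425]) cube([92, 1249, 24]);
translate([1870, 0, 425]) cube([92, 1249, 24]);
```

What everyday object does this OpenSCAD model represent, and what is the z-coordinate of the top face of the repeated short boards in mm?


A bed frame. The slat-top height is 449 mm.

Four posts, four rails, and a row of slats — a bed frame. Slats sit on the rails at z = 268 + 157 = 425; with slat thickness 24, the top is 449 mm.


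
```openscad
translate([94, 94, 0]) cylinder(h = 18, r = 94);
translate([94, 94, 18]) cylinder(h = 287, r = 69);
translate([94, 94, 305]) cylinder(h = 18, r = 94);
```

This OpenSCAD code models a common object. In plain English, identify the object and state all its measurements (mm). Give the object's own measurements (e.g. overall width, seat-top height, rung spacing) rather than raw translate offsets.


A spool: two coaxial disc flanges of radius 94 mm and thickness 18 mm, joined by a core cylinder of radius 69 mm and height 287 mm. The lower flange rests on z = 0 and the three cylinders share a vertical axis.


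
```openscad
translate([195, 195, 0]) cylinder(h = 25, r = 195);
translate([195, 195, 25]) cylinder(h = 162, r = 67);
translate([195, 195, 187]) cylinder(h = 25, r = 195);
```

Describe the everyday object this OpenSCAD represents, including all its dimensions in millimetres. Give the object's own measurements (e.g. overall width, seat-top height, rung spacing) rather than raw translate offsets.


A spool: two coaxial disc flanges of radius 195 mm and thickness 25 mm, joined by a core cylinder of radius 67 mm and height 162 mm. The lower flange rests on z = 0 and the three cylinders share a vertical axis.


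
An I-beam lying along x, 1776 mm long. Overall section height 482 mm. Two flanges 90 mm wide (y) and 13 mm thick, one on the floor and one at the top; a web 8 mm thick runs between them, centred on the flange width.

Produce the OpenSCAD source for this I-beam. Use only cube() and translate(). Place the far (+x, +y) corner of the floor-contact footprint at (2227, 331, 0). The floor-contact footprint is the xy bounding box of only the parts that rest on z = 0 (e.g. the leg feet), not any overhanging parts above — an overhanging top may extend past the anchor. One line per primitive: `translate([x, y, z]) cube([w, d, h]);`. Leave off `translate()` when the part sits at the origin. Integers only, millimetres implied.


translate([451, 241, 0]) cube([1776, 90, 13]);
translate([451, 282, 13]) cube([1776, 8, 456]);
translate([451, 241, 469]) cube([1776, 90, 13]);


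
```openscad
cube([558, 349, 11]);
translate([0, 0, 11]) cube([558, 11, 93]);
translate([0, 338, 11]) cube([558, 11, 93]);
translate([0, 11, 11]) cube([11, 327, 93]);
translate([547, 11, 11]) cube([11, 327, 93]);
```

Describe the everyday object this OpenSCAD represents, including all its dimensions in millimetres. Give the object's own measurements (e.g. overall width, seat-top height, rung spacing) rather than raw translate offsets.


An open-topped rectangular box: outside dimensions 558×349×104 mm, with a uniform wall and base thickness of 11 mm. The base is a full 558×349 slab on the floor; four walls sit on top of the base. The front and back walls (the −y and +y sides) span the full width; the two side walls fit between them.


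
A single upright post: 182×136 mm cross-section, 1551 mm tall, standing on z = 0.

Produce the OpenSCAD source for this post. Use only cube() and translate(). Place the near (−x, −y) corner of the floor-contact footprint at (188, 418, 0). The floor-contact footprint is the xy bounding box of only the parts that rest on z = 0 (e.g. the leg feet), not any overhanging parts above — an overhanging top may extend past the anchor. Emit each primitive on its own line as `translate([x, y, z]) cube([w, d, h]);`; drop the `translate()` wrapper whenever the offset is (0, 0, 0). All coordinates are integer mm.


translate([188, 418, 0]) cube([182, 136, 1551]);


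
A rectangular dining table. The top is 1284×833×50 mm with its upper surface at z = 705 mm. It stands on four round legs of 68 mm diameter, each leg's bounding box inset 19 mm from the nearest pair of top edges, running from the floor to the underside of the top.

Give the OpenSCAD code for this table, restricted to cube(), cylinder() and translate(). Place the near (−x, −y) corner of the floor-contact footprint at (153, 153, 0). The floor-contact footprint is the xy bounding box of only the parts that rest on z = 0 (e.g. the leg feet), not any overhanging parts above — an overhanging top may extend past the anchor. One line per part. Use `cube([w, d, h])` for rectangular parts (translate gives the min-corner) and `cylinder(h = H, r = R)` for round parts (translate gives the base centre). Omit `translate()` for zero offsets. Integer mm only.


translate([134, 134, 655]) cube([1284, 833, 50]);
translate([187, 187, 0]) cylinder(h = 655, r = 34);
translate([1365, 187, 0]) cylinder(h = 655, r = 34);
translate([187, 914, 0]) cylinder(h = 655, r = 34);
translate([1365, 914, 0]) cylinder(h = 655, r = 34);


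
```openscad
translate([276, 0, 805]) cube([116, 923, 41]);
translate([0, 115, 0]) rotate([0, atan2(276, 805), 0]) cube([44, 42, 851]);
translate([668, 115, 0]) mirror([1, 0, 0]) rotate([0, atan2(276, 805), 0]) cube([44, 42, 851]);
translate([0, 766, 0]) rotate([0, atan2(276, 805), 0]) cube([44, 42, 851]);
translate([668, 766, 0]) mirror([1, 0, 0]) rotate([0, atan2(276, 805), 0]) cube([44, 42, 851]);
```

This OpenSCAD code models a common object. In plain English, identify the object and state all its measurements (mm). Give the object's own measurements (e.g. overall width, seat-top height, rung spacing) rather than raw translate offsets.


A sawhorse. A 116×923×41 mm beam (x, y, z) sits on two A-frame leg pairs. Each pair is two raked legs of 44×42 mm section (42 mm along y) splaying symmetrically in x. Each leg rises 805 mm vertically over 276 mm of horizontal reach and is 851 mm long along its own axis. Every leg's outer bottom edge rests on the floor and its outer top edge meets a bottom edge of the beam — the left legs (tilting toward +x) meet the beam's −x bottom edge, the right legs (their mirror images, tilting toward −x) meet its +x bottom edge — so the leg tops tuck under the beam, the beam's underside is 805 mm above the floor, and the feet are 668 mm apart outside-to-outside with the beam centred between them. The two leg pairs are set in 115 mm from either end of the beam.


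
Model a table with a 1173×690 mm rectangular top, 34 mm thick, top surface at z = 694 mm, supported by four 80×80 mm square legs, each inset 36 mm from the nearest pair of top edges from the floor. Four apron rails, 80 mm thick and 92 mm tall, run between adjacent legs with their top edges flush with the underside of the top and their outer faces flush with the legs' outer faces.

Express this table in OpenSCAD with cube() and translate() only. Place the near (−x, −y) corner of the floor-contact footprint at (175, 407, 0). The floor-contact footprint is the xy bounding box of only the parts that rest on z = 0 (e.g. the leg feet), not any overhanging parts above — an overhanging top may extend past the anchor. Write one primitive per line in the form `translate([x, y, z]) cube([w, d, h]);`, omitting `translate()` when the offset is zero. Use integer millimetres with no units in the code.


translate([139, 371, 660]) cube([1173, 690, 34]);
translate([175, 407, 0]) cube([80, 80, 660]);
translate([1196, 407, 0]) cube([80, 80, 660]);
translate([175, 945, 0]) cube([80, 80, 660]);
translate([1196, 945, 0]) cube([80, 80, 660]);
translate([255, 407, 568]) cube([941, 80, 92]);
translate([255, 945, 568]) cube([941, 80, 92]);
translate([175, 487, 568]) cube([80, 458, 92]);
translate([1196, 487, 568]) cube([80, 458, 92]);


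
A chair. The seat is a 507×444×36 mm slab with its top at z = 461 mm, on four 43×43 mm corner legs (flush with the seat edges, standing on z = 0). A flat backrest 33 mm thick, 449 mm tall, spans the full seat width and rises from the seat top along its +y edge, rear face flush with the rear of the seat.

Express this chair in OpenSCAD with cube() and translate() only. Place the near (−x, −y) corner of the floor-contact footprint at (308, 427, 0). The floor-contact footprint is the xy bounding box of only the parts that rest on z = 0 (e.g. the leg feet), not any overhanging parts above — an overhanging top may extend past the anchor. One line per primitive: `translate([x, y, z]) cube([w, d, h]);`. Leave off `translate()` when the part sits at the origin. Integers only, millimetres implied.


translate([308, 427, 425]) cube([507, 444, 36]);
translate([308, 427, 0]) cube([43, 43, 425]);
translate([772, 427, 0]) cube([43, 43, 425]);
translate([308, 828, 0]) cube([43, 43, 425]);
translate([772, 828, 0]) cube([43, 43, 425]);
translate([308, 838, 461]) cube([507, 33, 449]);


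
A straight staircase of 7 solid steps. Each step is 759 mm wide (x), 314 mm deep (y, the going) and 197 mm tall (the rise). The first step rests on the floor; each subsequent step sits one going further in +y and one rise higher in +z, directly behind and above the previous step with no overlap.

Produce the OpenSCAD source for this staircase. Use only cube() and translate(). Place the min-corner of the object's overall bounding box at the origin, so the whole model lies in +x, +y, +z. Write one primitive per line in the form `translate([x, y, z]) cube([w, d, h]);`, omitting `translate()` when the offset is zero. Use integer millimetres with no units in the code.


cube([759, 314, 197]);
translate([0, 314, 197]) cube([759, 314, 197]);
translate([0, 628, 394]) cube([759, 314, 197]);
translate([0, 942, 591]) cube([759, 314, 197]);
translate([0, 1256, 788]) cube([759, 314, 197]);
translate([0, 1570, 985]) cube([759, 314, 197]);
translate([0, 1884, 1182]) cube([759, 314, 197]);


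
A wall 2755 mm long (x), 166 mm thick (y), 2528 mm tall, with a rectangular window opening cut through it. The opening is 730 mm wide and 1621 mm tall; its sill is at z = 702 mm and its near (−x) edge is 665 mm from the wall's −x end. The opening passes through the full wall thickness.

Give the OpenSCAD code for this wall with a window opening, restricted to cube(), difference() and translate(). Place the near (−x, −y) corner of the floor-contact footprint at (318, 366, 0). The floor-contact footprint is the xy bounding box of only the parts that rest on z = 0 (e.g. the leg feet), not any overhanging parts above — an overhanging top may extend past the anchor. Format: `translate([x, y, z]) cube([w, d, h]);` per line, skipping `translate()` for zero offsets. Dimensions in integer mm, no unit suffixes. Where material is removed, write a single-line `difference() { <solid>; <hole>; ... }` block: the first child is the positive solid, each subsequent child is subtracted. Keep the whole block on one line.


difference() { translate([318, 366, 0]) cube([2755, 166, 2528]); translate([983, 366, 702]) cube([730, 166, 1621]); }


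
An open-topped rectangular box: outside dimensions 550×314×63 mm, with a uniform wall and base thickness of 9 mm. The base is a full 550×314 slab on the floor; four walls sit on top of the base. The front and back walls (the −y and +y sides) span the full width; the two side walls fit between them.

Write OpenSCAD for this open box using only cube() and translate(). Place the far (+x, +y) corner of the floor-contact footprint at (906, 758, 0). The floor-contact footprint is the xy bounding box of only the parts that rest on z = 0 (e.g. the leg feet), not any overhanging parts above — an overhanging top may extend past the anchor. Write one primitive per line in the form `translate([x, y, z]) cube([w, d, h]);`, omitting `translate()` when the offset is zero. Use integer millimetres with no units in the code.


translate([356, 444, 0]) cube([550, 314, 9]);
translate([356, 444, 9]) cube([550, 9, 54]);
translate([356, 749, 9]) cube([550, 9, 54]);
translate([356, 453, 9]) cube([9, 296, 54]);
translate([897, 453, 9]) cube([9, 296, 54]);


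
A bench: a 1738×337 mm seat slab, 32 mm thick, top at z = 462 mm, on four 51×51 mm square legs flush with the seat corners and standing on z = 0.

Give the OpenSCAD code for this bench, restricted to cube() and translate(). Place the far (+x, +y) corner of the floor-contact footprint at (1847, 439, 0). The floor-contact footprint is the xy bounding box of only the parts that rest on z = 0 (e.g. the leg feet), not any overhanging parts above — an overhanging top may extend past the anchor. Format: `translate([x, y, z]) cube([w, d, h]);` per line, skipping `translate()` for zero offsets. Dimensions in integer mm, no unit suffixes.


translate([109, 102, 430]) cube([1738, 337, 32]);
translate([109, 102, 0]) cube([51, 51, 430]);
translate([109, 388, 0]) cube([51, 51, 430]);
translate([1796, 102, 0]) cube([51, 51, 430]);
translate([1796, 388, 0]) cube([51, 51, 430]);


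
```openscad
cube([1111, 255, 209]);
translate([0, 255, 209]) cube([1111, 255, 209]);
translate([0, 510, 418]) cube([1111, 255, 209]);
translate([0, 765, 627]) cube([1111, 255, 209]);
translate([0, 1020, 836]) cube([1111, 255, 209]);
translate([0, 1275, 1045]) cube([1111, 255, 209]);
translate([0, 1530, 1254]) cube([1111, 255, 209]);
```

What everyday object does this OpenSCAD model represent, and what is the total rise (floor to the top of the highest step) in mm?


A staircase. The total rise is 1463 mm.

7 identical blocks, each offset up and back from the previous — a staircase. Each step is 209 mm tall and there are 7 of them, so the total rise is 7 × 209 = 1463 mm.


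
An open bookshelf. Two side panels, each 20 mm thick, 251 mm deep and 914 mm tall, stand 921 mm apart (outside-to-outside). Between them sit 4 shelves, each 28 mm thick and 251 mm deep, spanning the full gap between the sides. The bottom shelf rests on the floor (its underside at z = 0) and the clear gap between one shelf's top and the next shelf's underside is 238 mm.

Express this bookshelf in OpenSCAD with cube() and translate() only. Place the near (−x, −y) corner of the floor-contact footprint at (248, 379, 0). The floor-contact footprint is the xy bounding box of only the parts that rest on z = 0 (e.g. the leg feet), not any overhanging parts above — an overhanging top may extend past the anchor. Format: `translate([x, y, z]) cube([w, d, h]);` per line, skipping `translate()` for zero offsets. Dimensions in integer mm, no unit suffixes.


translate([248, 379, 0]) cube([20, 251, 914]);
translate([1149, 379, 0]) cube([20, 251, 914]);
translate([268, 379, 0]) cube([881, 251, 28]);
translate([268, 379, 266]) cube([881, 251, 28]);
translate([268, 379, 532]) cube([881, 251, 28]);
translate([268, 379, 798]) cube([881, 251, 28]);


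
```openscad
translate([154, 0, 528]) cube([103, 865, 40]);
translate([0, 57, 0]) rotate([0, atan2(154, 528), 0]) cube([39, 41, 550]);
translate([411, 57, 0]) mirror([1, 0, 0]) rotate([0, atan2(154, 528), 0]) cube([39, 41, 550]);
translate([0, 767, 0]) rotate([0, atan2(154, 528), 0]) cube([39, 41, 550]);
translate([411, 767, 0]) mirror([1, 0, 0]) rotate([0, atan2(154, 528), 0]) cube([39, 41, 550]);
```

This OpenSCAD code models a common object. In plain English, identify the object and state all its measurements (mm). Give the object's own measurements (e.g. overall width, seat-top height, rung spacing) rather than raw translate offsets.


A sawhorse. A 103×865×40 mm beam (x, y, z) sits on two A-frame leg pairs. Each pair is two raked legs of 39×41 mm section (41 mm along y) splaying symmetrically in x. Each leg rises 528 mm vertically over 154 mm of horizontal reach and is 550 mm long along its own axis. Every leg's outer bottom edge rests on the floor and its outer top edge meets a bottom edge of the beam — the left legs (tilting toward +x) meet the beam's −x bottom edge, the right legs (their mirror images, tilting toward −x) meet its +x bottom edge — so the leg tops tuck under the beam, the beam's underside is 528 mm above the floor, and the feet are 411 mm apart outside-to-outside with the beam centred between them. The two leg pairs are set in 57 mm from either end of the beam.
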